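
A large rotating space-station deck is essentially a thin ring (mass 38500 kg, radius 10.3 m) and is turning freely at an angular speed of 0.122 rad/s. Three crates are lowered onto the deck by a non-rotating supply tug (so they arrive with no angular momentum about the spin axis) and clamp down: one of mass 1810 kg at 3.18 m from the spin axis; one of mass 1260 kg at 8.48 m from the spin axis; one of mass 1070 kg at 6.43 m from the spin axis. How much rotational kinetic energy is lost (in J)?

The added mass arrives with no angular momentum about the spin axis, and any external torque about the spin axis is negligible, so the system's angular momentum is conserved.
I_p = (38500)(10.3)² = 4.084e+06 kg·m².
Added inertia Σmr² = (1810)(3.18)² + (1260)(8.48)² + (1070)(6.43)² = 1.531e+05 kg·m²; I_f = 4.084e+06 + 1.531e+05 = 4.238e+06 kg·m².
ω_f = I_p ω_i / I_f = (4.084e+06)(0.122) / 4.238e+06 = 0.1176 rad/s.
KE_i = ½(4.084e+06)(0.1220 rad/s)² = 30400 J; KE_f = ½(4.238e+06)(0.1176)² = 29300 J.

energy lost ≈ 1100 J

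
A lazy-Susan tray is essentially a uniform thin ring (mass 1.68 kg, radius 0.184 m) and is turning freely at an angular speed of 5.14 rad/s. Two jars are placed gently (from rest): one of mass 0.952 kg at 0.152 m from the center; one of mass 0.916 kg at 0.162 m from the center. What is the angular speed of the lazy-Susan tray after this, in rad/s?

ω_f ≈ 2.84 rad/s

No external torque acts about the center; L_before = L_after.
I_p = (1.68)(0.184)² = 0.05688 kg·m².
Added inertia Σmr² = (0.952)(0.152)² + (0.916)(0.162)² = 0.04603 kg·m²; I_f = 0.05688 + 0.04603 = 0.1029 kg·m².
ω_f = I_p ω_i / I_f = (0.05688)(5.14) / 0.1029 = 2.841 rad/s.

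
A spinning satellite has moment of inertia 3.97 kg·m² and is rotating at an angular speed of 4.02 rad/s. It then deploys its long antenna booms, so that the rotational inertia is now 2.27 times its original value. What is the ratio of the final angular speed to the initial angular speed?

ω₂/ω₁ ≈ 0.441

Angular momentum about the spin axis is conserved since the torque about it is zero.
I₂ = 2.27 × 3.97 = 9.012 kg·m².
ω₂/ω₁ = I₁/I₂ = 3.970 / 9.012 = 0.4405.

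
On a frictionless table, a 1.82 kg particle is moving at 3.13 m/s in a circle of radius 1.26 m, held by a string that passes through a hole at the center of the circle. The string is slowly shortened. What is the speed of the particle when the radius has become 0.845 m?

Central (radial) force ⇒ zero torque about the center ⇒ m v r is constant.
v₂ = v₁ r₁ / r₂ = (3.13)(1.26) / (0.845) = 4.667 m/s.

v₂ ≈ 4.67 m/s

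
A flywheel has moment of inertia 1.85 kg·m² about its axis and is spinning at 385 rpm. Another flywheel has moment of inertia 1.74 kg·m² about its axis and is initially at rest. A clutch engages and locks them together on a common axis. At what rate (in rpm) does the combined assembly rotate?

The coupling torques are internal; angular momentum about the shared axis is conserved.
Taking A's sense as positive: L = (1.850)(385) = 712.2 kg·m²·rpm.
Combined I = 1.850 + 1.740 = 3.590 kg·m².
ω_f = L / I = 712.2 / 3.590 = 198.4 rpm.

|ω_f| ≈ 198 rpm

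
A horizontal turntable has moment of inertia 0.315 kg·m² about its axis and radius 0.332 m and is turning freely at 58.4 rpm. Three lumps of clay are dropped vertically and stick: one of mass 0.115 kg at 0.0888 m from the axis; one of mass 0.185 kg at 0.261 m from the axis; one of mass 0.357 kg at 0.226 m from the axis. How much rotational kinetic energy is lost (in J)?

energy lost ≈ 0.539 J

No external torque acts about the axis; L_before = L_after.
Added inertia Σmr² = (0.115)(0.0888)² + (0.185)(0.261)² + (0.357)(0.226)² = 0.03174 kg·m²; I_f = 0.3150 + 0.03174 = 0.3467 kg·m².
ω_f = I_p ω_i / I_f = (0.3150)(58.4) / 0.3467 = 53.05 rpm.
KE_i = ½(0.3150)(6.116 rad/s)² = 5.891 J; KE_f = ½(0.3467)(5.556)² = 5.351 J.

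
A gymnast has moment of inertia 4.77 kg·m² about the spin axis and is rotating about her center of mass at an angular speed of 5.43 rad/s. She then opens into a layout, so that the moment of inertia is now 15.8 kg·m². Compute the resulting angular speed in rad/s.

With no external torque about the axis, L is conserved: I₁ω₁ = I₂ω₂.
ω₂ = I₁ω₁ / I₂ = (4.770)(5.43 rad/s) / (15.80) = 1.639 rad/s.

ω₂ ≈ 1.64 rad/s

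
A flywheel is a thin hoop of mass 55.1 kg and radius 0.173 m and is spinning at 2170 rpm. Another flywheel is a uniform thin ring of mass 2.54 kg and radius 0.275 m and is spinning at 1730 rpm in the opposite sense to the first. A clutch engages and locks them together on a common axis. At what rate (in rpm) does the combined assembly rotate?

|ω_f| ≈ 1760 rpm

The coupling torques are internal; angular momentum about the shared axis is conserved.
Moments of inertia: I_A = (55.1)(0.173)² = 1.649 kg·m²; I_B = (2.54)(0.275)² = 0.1921 kg·m².
Taking A's sense as positive: L = (1.649)(2170) − (0.1921)(1730) = 3246 kg·m²·rpm.
Combined I = 1.649 + 0.1921 = 1.841 kg·m².
ω_f = L / I = 3246 / 1.841 = 1763 rpm.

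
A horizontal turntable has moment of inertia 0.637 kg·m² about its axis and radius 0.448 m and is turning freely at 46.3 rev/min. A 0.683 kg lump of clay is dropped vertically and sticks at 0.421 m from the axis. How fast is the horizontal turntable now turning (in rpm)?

ω_f ≈ 38.9 rpm

No external torque acts about the axis; L_before = L_after.
Added inertia Σmr² = (0.683)(0.421)² = 0.1211 kg·m²; I_f = 0.6370 + 0.1211 = 0.7581 kg·m².
ω_f = I_p ω_i / I_f = (0.6370)(46.3) / 0.7581 = 38.91 rpm.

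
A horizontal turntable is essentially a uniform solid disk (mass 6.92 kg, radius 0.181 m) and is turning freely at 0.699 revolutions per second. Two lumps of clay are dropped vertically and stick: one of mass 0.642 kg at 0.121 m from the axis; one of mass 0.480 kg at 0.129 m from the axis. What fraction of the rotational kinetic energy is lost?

The added mass arrives with no angular momentum about the axis, and any external torque about the axis is negligible, so the system's angular momentum is conserved.
I_p = ½(6.92)(0.181)² = 0.1134 kg·m².
Added inertia Σmr² = (0.642)(0.121)² + (0.480)(0.129)² = 0.01739 kg·m²; I_f = 0.1134 + 0.01739 = 0.1307 kg·m².
ω_f = I_p ω_i / I_f = (0.1134)(0.699) / 0.1307 = 0.6060 rev/s.
KE_i = ½(0.1134)(4.392 rad/s)² = 1.093 J; KE_f = ½(0.1307)(3.808)² = 0.9479 J.
Fraction lost = 0.1330.

fraction ≈ 0.133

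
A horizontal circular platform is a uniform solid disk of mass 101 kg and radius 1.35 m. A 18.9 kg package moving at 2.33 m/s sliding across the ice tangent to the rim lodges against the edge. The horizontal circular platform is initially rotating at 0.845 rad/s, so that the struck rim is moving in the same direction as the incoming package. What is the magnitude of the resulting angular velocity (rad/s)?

|ω_f| ≈ 1.08 rad/s

About the central axle the impulsive forces during the collision are internal, so angular momentum about that axis is conserved.
I_p = ½(101)(1.35)² = 92.04 kg·m². Taking the sense of the package's angular momentum as positive, L_{package} = m v R = (18.9)(2.33)(1.35) = 59.45 kg·m²/s.
L_i = +I_p ω_p + m v R = +(92.04)(0.845) + 59.45 = 137.2 kg·m²/s.
After sticking, I_f = I_p + m R² = 92.04 + (18.9)(1.35)² = 126.5 kg·m².
ω_f = L_i / I_f = 137.2 / 126.5 = 1.085 rad/s.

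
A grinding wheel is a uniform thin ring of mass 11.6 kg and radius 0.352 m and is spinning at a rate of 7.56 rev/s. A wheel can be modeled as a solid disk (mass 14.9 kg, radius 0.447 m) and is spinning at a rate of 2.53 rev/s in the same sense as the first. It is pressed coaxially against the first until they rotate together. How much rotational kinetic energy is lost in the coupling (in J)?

No external torque acts about the common axis, so total angular momentum is conserved.
Moments of inertia: I_A = (11.6)(0.352)² = 1.437 kg·m²; I_B = ½(14.9)(0.447)² = 1.489 kg·m².
Taking A's sense as positive: L = (1.437)(7.56) + (1.489)(2.53) = 14.63 kg·m²·rev/s.
Combined I = 1.437 + 1.489 = 2.926 kg·m².
ω_f = L / I = 14.63 / 2.926 = 5.001 rev/s.
KE_i = ½ΣIω² = 1810 J; KE_f = ½(2.926)(31.42)² = 1444 J.

ΔKE lost ≈ 365 J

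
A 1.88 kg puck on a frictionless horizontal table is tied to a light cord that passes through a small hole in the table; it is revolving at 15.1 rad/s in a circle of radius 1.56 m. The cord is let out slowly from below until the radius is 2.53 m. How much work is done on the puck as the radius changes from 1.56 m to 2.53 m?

No torque about the axis ⇒ m r₁² ω₁ = m r₂² ω₂.
ω₂ = ω₁ (r₁/r₂)² = (15.1)(1.56/2.53)² = 5.741 rad/s.
W = ΔKE = ½m(v₂² − v₁²) = -323.3 J.

W ≈ -323 J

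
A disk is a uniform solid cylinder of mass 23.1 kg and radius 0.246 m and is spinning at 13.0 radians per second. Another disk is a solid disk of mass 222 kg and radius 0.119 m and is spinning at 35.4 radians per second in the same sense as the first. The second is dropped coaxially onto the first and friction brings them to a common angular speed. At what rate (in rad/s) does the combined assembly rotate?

|ω_f| ≈ 28.5 rad/s

No external torque acts about the common axis, so total angular momentum is conserved.
Moments of inertia: I_A = ½(23.1)(0.246)² = 0.6990 kg·m²; I_B = ½(222)(0.119)² = 1.572 kg·m².
Taking A's sense as positive: L = (0.6990)(13.0) + (1.572)(35.4) = 64.73 kg·m²·rad/s.
Combined I = 0.6990 + 1.572 = 2.271 kg·m².
ω_f = L / I = 64.73 / 2.271 = 28.51 rad/s.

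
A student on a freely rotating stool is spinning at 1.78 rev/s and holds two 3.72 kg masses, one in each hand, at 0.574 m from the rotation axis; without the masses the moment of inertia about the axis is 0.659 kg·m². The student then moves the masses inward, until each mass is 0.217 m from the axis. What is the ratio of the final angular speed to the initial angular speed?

ω₂/ω₁ ≈ 3.08

No external torque acts about the spin axis, so angular momentum is conserved.
I₁ = 0.659 + 2(3.72)(0.574)² = 3.110 kg·m²; I₂ = 0.659 + 2(3.72)(0.217)² = 1.009 kg·m².
ω₂/ω₁ = I₁/I₂ = 3.110 / 1.009 = 3.082.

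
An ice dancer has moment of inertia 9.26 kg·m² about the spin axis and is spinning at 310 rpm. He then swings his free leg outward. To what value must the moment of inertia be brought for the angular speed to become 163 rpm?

Angular momentum about the spin axis is conserved since the torque about it is zero.
I₂ = I₁ω₁ / ω₂ = (9.26)(310) / (163) = 17.61 kg·m².

I₂ ≈ 17.6 kg·m²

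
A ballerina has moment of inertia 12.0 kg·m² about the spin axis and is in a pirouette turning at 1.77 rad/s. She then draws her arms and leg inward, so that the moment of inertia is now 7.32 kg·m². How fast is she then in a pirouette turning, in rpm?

No external torque acts about the spin axis, so angular momentum is conserved.
ω₂ = I₁ω₁ / I₂ = (12.00)(1.77 rad/s) / (7.320) = 2.902 rad/s = 27.71 rpm.

ω₂ ≈ 27.7 rpm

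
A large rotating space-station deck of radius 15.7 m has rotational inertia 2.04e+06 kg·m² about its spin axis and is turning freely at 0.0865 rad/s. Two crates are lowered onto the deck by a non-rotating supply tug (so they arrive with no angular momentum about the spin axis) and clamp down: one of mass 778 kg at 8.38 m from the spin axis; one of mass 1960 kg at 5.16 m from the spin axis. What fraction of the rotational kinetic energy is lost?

fraction ≈ 0.0498

No external torque acts about the spin axis; L_before = L_after.
Added inertia Σmr² = (778)(8.38)² + (1960)(5.16)² = 1.068e+05 kg·m²; I_f = 2.040e+06 + 1.068e+05 = 2.147e+06 kg·m².
ω_f = I_p ω_i / I_f = (2.040e+06)(0.0865) / 2.147e+06 = 0.08220 rad/s.
KE_i = ½(2.040e+06)(0.08650 rad/s)² = 7632 J; KE_f = ½(2.147e+06)(0.08220)² = 7252 J.
Fraction lost = 0.04976.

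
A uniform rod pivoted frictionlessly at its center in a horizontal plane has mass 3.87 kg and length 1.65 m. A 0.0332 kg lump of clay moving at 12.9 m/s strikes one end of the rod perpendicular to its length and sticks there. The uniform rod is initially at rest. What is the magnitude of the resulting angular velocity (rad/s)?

The axle reaction passes through the pivot and exerts no torque about it; angular momentum about the pivot is conserved through the impact.
I_p = (1/12)(3.87)(1.65)² = 0.8780 kg·m². Taking the sense of the lump of clay's angular momentum as positive, L_{lump} = m v R = (0.0332)(12.9)(1.65/2) = 0.3533 kg·m²/s.
L_i = 0 + 0.3533 = 0.3533 kg·m²/s.
After sticking, I_f = I_p + m R² = 0.8780 + (0.0332)(1.65/2)² = 0.9006 kg·m².
ω_f = L_i / I_f = 0.3533 / 0.9006 = 0.3923 rad/s.

|ω_f| ≈ 0.392 rad/s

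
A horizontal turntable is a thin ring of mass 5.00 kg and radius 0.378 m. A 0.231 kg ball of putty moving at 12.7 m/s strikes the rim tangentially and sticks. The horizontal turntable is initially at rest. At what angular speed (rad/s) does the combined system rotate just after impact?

The axle reaction passes through the axle and exerts no torque about it; angular momentum about the axle is conserved through the impact.
I_p = (5.00)(0.378)² = 0.7144 kg·m². Taking the sense of the ball of putty's angular momentum as positive, L_{ball} = m v R = (0.231)(12.7)(0.378) = 1.109 kg·m²/s.
L_i = 0 + 1.109 = 1.109 kg·m²/s.
After sticking, I_f = I_p + m R² = 0.7144 + (0.231)(0.378)² = 0.7474 kg·m².
ω_f = L_i / I_f = 1.109 / 0.7474 = 1.484 rad/s.

|ω_f| ≈ 1.48 rad/s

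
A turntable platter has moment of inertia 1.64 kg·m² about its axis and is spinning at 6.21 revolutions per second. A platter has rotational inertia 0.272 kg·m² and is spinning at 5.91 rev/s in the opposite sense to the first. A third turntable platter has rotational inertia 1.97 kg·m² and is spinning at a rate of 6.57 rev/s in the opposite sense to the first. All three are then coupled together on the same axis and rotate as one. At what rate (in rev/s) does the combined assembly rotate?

|ω_f| ≈ 1.12 rev/s

The coupling torques are internal; angular momentum about the shared axis is conserved.
Taking A's sense as positive: L = (1.640)(6.21) − (0.2720)(5.91) − (1.970)(6.57) = -4.366 kg·m²·rev/s.
Combined I = 1.640 + 0.2720 + 1.970 = 3.882 kg·m².
ω_f = L / I = -4.366 / 3.882 = -1.125 rev/s.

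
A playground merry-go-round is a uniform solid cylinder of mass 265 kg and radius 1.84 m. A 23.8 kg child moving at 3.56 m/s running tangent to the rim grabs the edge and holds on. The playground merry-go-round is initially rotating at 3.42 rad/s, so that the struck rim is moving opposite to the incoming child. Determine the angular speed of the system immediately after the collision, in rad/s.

The axle reaction passes through the axle and exerts no torque about it; angular momentum about the axle is conserved through the impact.
I_p = ½(265)(1.84)² = 448.6 kg·m². Taking the sense of the child's angular momentum as positive, L_{child} = m v R = (23.8)(3.56)(1.84) = 155.9 kg·m²/s.
L_i = −I_p ω_p + m v R = −(448.6)(3.42) + 155.9 = -1378 kg·m²/s.
After sticking, I_f = I_p + m R² = 448.6 + (23.8)(1.84)² = 529.2 kg·m².
ω_f = L_i / I_f = -1378 / 529.2 = -2.605 rad/s.

|ω_f| ≈ 2.60 rad/s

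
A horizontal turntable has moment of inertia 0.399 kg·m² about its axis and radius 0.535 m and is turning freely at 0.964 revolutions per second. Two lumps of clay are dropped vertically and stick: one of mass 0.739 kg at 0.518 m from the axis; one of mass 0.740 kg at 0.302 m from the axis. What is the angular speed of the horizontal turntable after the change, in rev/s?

ω_f ≈ 0.579 rev/s

The added mass arrives with no angular momentum about the axis, and any external torque about the axis is negligible, so the system's angular momentum is conserved.
Added inertia Σmr² = (0.739)(0.518)² + (0.740)(0.302)² = 0.2658 kg·m²; I_f = 0.3990 + 0.2658 = 0.6648 kg·m².
ω_f = I_p ω_i / I_f = (0.3990)(0.964) / 0.6648 = 0.5786 rev/s.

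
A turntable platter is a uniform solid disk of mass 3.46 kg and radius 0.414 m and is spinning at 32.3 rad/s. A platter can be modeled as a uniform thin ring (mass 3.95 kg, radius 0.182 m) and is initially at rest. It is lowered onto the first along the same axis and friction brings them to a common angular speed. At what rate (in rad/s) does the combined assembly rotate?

|ω_f| ≈ 22.4 rad/s

The coupling torques are internal; angular momentum about the shared axis is conserved.
Moments of inertia: I_A = ½(3.46)(0.414)² = 0.2965 kg·m²; I_B = (3.95)(0.182)² = 0.1308 kg·m².
Taking A's sense as positive: L = (0.2965)(32.3) = 9.577 kg·m²·rad/s.
Combined I = 0.2965 + 0.1308 = 0.4274 kg·m².
ω_f = L / I = 9.577 / 0.4274 = 22.41 rad/s.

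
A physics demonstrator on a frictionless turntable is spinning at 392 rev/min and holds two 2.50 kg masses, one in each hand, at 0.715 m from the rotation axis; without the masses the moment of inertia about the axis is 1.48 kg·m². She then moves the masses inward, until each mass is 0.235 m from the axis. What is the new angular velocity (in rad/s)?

Angular momentum about the spin axis is conserved since the torque about it is zero.
I₁ = 1.48 + 2(2.50)(0.715)² = 4.036 kg·m²; I₂ = 1.48 + 2(2.50)(0.235)² = 1.756 kg·m².
ω₂ = I₁ω₁ / I₂ = (4.036)(392 rpm) / (1.756) = 900.9 rpm = 94.35 rad/s.

ω₂ ≈ 94.3 rad/s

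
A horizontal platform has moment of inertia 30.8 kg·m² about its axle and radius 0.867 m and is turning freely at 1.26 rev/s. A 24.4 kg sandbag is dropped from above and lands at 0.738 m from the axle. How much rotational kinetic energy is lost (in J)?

energy lost ≈ 291 J

The added mass arrives with no angular momentum about the axle, and any external torque about the axle is negligible, so the system's angular momentum is conserved.
Added inertia Σmr² = (24.4)(0.738)² = 13.29 kg·m²; I_f = 30.80 + 13.29 = 44.09 kg·m².
ω_f = I_p ω_i / I_f = (30.80)(1.26) / 44.09 = 0.8802 rev/s.
KE_i = ½(30.80)(7.917 rad/s)² = 965.2 J; KE_f = ½(44.09)(5.531)² = 674.3 J.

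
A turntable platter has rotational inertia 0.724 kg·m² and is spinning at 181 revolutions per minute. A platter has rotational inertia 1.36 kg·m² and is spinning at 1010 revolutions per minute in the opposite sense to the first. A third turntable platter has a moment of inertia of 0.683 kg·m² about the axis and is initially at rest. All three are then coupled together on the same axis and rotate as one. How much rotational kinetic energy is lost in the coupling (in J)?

ΔKE lost ≈ 4680 J

The coupling torques are internal; angular momentum about the shared axis is conserved.
Taking A's sense as positive: L = (0.7240)(181) − (1.360)(1010) = -1243 kg·m²·rpm.
Combined I = 0.7240 + 1.360 + 0.6830 = 2.767 kg·m².
ω_f = L / I = -1243 / 2.767 = -449.1 rpm.
KE_i = ½ΣIω² = 7737 J; KE_f = ½(2.767)(47.03)² = 3059 J.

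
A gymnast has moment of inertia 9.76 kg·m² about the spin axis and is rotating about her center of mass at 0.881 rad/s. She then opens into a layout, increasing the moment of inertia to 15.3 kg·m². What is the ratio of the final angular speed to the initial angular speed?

ω₂/ω₁ ≈ 0.638

No external torque acts about the spin axis, so angular momentum is conserved.
ω₂/ω₁ = I₁/I₂ = 9.760 / 15.30 = 0.6379.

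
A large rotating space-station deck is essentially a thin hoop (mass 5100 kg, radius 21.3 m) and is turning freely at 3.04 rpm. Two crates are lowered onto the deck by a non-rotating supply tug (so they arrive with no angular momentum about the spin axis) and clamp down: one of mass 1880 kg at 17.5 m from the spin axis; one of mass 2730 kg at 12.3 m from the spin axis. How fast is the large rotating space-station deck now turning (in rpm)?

No external torque acts about the spin axis; L_before = L_after.
I_p = (5100)(21.3)² = 2.314e+06 kg·m².
Added inertia Σmr² = (1880)(17.5)² + (2730)(12.3)² = 9.888e+05 kg·m²; I_f = 2.314e+06 + 9.888e+05 = 3.303e+06 kg·m².
ω_f = I_p ω_i / I_f = (2.314e+06)(3.04) / 3.303e+06 = 2.130 rpm.

ω_f ≈ 2.13 rpm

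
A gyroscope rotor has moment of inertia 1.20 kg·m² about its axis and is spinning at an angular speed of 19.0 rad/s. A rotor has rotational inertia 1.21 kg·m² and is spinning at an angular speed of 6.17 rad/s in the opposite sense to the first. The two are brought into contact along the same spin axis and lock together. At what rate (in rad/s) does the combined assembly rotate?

The coupling torques are internal; angular momentum about the shared axis is conserved.
Taking A's sense as positive: L = (1.200)(19.0) − (1.210)(6.17) = 15.33 kg·m²·rad/s.
Combined I = 1.200 + 1.210 = 2.410 kg·m².
ω_f = L / I = 15.33 / 2.410 = 6.363 rad/s.

|ω_f| ≈ 6.36 rad/s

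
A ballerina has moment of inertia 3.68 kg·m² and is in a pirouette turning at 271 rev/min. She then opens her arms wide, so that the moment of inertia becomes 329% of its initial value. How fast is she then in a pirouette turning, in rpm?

ω₂ ≈ 82.4 rpm

With no external torque about the axis, L is conserved: I₁ω₁ = I₂ω₂.
I₂ = 3.29 × 3.68 = 12.11 kg·m².
ω₂ = I₁ω₁ / I₂ = (3.680)(271 rpm) / (12.11) = 82.37 rpm.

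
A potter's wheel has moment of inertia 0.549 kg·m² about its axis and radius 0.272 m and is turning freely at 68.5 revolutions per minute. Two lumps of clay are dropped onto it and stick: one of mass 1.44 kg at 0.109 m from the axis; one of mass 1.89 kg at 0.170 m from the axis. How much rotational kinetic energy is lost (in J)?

The added mass arrives with no angular momentum about the axis, and any external torque about the axis is negligible, so the system's angular momentum is conserved.
Added inertia Σmr² = (1.44)(0.109)² + (1.89)(0.170)² = 0.07173 kg·m²; I_f = 0.5490 + 0.07173 = 0.6207 kg·m².
ω_f = I_p ω_i / I_f = (0.5490)(68.5) / 0.6207 = 60.58 rpm.
KE_i = ½(0.5490)(7.173 rad/s)² = 14.12 J; KE_f = ½(0.6207)(6.344)² = 12.49 J.

energy lost ≈ 1.63 J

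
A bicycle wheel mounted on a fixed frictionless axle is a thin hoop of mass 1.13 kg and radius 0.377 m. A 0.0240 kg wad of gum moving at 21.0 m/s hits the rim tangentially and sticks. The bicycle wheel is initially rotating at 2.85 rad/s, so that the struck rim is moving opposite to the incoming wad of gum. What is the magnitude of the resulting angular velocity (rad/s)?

|ω_f| ≈ 1.63 rad/s

About the axle the impulsive forces during the collision are internal, so angular momentum about that axis is conserved.
I_p = (1.13)(0.377)² = 0.1606 kg·m². Taking the sense of the wad of gum's angular momentum as positive, L_{wad} = m v R = (0.0240)(21.0)(0.377) = 0.1900 kg·m²/s.
L_i = −I_p ω_p + m v R = −(0.1606)(2.85) + 0.1900 = -0.2677 kg·m²/s.
After sticking, I_f = I_p + m R² = 0.1606 + (0.0240)(0.377)² = 0.1640 kg·m².
ω_f = L_i / I_f = -0.2677 / 0.1640 = -1.632 rad/s.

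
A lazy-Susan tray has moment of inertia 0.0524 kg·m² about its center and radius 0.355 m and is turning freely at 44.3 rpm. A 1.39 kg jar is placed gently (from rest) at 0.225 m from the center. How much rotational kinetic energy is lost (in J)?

No external torque acts about the center; L_before = L_after.
Added inertia Σmr² = (1.39)(0.225)² = 0.07037 kg·m²; I_f = 0.05240 + 0.07037 = 0.1228 kg·m².
ω_f = I_p ω_i / I_f = (0.05240)(44.3) / 0.1228 = 18.91 rpm.
KE_i = ½(0.05240)(4.639 rad/s)² = 0.5639 J; KE_f = ½(0.1228)(1.980)² = 0.2407 J.

energy lost ≈ 0.323 J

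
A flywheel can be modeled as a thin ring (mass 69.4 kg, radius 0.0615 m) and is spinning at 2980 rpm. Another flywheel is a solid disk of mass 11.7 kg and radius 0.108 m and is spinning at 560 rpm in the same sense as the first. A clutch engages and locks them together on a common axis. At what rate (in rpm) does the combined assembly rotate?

No external torque acts about the common axis, so total angular momentum is conserved.
Moments of inertia: I_A = (69.4)(0.0615)² = 0.2625 kg·m²; I_B = ½(11.7)(0.108)² = 0.06823 kg·m².
Taking A's sense as positive: L = (0.2625)(2980) + (0.06823)(560) = 820.4 kg·m²·rpm.
Combined I = 0.2625 + 0.06823 = 0.3307 kg·m².
ω_f = L / I = 820.4 / 0.3307 = 2481 rpm.

|ω_f| ≈ 2480 rpm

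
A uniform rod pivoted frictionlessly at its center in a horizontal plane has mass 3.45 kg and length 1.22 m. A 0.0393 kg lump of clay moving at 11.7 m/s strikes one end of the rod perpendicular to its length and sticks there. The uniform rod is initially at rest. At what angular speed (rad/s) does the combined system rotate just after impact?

|ω_f| ≈ 0.634 rad/s

The axle reaction passes through the pivot and exerts no torque about it; angular momentum about the pivot is conserved through the impact.
I_p = (1/12)(3.45)(1.22)² = 0.4279 kg·m². Taking the sense of the lump of clay's angular momentum as positive, L_{lump} = m v R = (0.0393)(11.7)(1.22/2) = 0.2805 kg·m²/s.
L_i = 0 + 0.2805 = 0.2805 kg·m²/s.
After sticking, I_f = I_p + m R² = 0.4279 + (0.0393)(1.22/2)² = 0.4425 kg·m².
ω_f = L_i / I_f = 0.2805 / 0.4425 = 0.6338 rad/s.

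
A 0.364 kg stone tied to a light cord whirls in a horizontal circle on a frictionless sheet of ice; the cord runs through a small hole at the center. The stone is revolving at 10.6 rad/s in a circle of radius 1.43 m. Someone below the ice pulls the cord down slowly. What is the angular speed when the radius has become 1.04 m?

ω₂ ≈ 20.0 rad/s

The constraining force is radial, so m r² ω about the center is conserved.
ω₂ = ω₁ (r₁/r₂)² = (10.6)(1.43/1.04)² = 20.04 rad/s.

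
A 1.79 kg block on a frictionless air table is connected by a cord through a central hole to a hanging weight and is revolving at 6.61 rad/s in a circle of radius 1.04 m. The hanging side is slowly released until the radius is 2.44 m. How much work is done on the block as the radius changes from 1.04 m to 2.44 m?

W ≈ -34.6 J

The constraining force is radial, so m r² ω about the center is conserved.
ω₂ = ω₁ (r₁/r₂)² = (6.61)(1.04/2.44)² = 1.201 rad/s.
W = ΔKE = ½m(v₂² − v₁²) = -34.61 J.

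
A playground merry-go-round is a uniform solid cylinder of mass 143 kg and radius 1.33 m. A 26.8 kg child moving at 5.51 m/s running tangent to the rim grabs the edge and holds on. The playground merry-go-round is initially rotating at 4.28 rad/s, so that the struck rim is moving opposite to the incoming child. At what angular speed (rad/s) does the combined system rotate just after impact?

|ω_f| ≈ 1.98 rad/s

About the axle the impulsive forces during the collision are internal, so angular momentum about that axis is conserved.
I_p = ½(143)(1.33)² = 126.5 kg·m². Taking the sense of the child's angular momentum as positive, L_{child} = m v R = (26.8)(5.51)(1.33) = 196.4 kg·m²/s.
L_i = −I_p ω_p + m v R = −(126.5)(4.28) + 196.4 = -344.9 kg·m²/s.
After sticking, I_f = I_p + m R² = 126.5 + (26.8)(1.33)² = 173.9 kg·m².
ω_f = L_i / I_f = -344.9 / 173.9 = -1.984 rad/s.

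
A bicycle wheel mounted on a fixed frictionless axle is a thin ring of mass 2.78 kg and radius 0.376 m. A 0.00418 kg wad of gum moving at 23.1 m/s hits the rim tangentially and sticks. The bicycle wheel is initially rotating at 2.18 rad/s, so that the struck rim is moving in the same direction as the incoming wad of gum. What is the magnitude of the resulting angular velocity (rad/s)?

|ω_f| ≈ 2.27 rad/s

The axle reaction passes through the axle and exerts no torque about it; angular momentum about the axle is conserved through the impact.
I_p = (2.78)(0.376)² = 0.3930 kg·m². Taking the sense of the wad of gum's angular momentum as positive, L_{wad} = m v R = (0.00418)(23.1)(0.376) = 0.03631 kg·m²/s.
L_i = +I_p ω_p + m v R = +(0.3930)(2.18) + 0.03631 = 0.8931 kg·m²/s.
After sticking, I_f = I_p + m R² = 0.3930 + (0.00418)(0.376)² = 0.3936 kg·m².
ω_f = L_i / I_f = 0.8931 / 0.3936 = 2.269 rad/s.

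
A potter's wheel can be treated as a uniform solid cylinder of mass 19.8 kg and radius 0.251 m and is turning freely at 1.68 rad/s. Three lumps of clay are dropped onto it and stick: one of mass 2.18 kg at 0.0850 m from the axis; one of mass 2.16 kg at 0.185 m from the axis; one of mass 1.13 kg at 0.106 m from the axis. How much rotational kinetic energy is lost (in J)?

No external torque acts about the axis; L_before = L_after.
I_p = ½(19.8)(0.251)² = 0.6237 kg·m².
Added inertia Σmr² = (2.18)(0.0850)² + (2.16)(0.185)² + (1.13)(0.106)² = 0.1024 kg·m²; I_f = 0.6237 + 0.1024 = 0.7261 kg·m².
ω_f = I_p ω_i / I_f = (0.6237)(1.68) / 0.7261 = 1.443 rad/s.
KE_i = ½(0.6237)(1.680 rad/s)² = 0.8802 J; KE_f = ½(0.7261)(1.443)² = 0.7561 J.

energy lost ≈ 0.124 J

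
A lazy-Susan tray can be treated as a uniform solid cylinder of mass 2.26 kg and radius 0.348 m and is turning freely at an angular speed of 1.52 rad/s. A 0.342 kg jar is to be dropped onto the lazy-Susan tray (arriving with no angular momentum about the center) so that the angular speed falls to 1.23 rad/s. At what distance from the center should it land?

No external torque acts about the center; L_before = L_after.
I_p = ½(2.26)(0.348)² = 0.1368 kg·m².
I_p ω_i = (I_p + m r²) ω_f ⇒ m r² = I_p(ω_i/ω_f − 1) = 0.1368(1.52/1.23 − 1) = 0.03226 kg·m².
r = √(0.03226/0.342) = 0.3072 m.

r ≈ 0.307 m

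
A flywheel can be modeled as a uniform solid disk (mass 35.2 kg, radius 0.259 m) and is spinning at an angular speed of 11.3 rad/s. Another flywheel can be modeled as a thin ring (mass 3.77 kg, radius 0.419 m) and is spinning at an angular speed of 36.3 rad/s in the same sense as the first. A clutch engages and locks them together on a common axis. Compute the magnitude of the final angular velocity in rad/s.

No external torque acts about the common axis, so total angular momentum is conserved.
Moments of inertia: I_A = ½(35.2)(0.259)² = 1.181 kg·m²; I_B = (3.77)(0.419)² = 0.6619 kg·m².
Taking A's sense as positive: L = (1.181)(11.3) + (0.6619)(36.3) = 37.37 kg·m²·rad/s.
Combined I = 1.181 + 0.6619 = 1.842 kg·m².
ω_f = L / I = 37.37 / 1.842 = 20.28 rad/s.

|ω_f| ≈ 20.3 rad/s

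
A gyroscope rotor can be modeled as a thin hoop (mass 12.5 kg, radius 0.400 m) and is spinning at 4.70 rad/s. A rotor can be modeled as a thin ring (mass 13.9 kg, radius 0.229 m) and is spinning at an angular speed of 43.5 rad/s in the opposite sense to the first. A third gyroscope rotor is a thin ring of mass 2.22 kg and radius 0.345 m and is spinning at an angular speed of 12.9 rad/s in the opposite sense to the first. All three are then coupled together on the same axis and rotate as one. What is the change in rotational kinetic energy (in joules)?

ΔKE ≈ -623 J

The coupling torques are internal; angular momentum about the shared axis is conserved.
Moments of inertia: I_A = (12.5)(0.400)² = 2.000 kg·m²; I_B = (13.9)(0.229)² = 0.7289 kg·m²; I_C = (2.22)(0.345)² = 0.2642 kg·m².
Taking A's sense as positive: L = (2.000)(4.70) − (0.7289)(43.5) − (0.2642)(12.9) = -25.72 kg·m²·rad/s.
Combined I = 2.000 + 0.7289 + 0.2642 = 2.993 kg·m².
ω_f = L / I = -25.72 / 2.993 = -8.592 rad/s.
KE_i = ½ΣIω² = 733.7 J; KE_f = ½(2.993)(8.592)² = 110.5 J.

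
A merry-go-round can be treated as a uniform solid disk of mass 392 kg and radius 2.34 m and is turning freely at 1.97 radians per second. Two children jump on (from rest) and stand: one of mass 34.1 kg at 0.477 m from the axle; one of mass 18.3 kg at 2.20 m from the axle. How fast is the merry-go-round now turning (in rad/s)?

ω_f ≈ 1.81 rad/s

No external torque acts about the axle; L_before = L_after.
I_p = ½(392)(2.34)² = 1073 kg·m².
Added inertia Σmr² = (34.1)(0.477)² + (18.3)(2.20)² = 96.33 kg·m²; I_f = 1073 + 96.33 = 1170 kg·m².
ω_f = I_p ω_i / I_f = (1073)(1.97) / 1170 = 1.808 rad/s.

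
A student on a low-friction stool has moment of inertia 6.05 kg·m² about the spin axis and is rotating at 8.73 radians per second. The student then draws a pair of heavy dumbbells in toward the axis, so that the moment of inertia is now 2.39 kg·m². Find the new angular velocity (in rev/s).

ω₂ ≈ 3.52 rev/s

With no external torque about the axis, L is conserved: I₁ω₁ = I₂ω₂.
ω₂ = I₁ω₁ / I₂ = (6.050)(8.73 rad/s) / (2.390) = 22.10 rad/s = 3.517 rev/s.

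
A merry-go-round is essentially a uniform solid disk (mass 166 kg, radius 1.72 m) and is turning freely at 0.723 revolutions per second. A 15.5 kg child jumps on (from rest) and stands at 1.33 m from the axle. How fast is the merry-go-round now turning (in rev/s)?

ω_f ≈ 0.650 rev/s

No external torque acts about the axle; L_before = L_after.
I_p = ½(166)(1.72)² = 245.5 kg·m².
Added inertia Σmr² = (15.5)(1.33)² = 27.42 kg·m²; I_f = 245.5 + 27.42 = 273.0 kg·m².
ω_f = I_p ω_i / I_f = (245.5)(0.723) / 273.0 = 0.6504 rev/s.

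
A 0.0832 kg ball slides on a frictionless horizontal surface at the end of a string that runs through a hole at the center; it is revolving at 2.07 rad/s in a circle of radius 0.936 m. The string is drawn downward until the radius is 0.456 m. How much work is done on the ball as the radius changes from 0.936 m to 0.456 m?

W ≈ 0.502 J

No torque about the axis ⇒ m r₁² ω₁ = m r₂² ω₂.
ω₂ = ω₁ (r₁/r₂)² = (2.07)(0.936/0.456)² = 8.722 rad/s.
W = ΔKE = ½m(v₂² − v₁²) = 0.5018 J.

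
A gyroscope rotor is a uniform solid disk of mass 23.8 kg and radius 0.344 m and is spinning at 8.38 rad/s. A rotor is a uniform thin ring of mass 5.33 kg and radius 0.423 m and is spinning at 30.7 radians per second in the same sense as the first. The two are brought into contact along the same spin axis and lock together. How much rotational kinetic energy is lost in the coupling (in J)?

No external torque acts about the common axis, so total angular momentum is conserved.
Moments of inertia: I_A = ½(23.8)(0.344)² = 1.408 kg·m²; I_B = (5.33)(0.423)² = 0.9537 kg·m².
Taking A's sense as positive: L = (1.408)(8.38) + (0.9537)(30.7) = 41.08 kg·m²·rad/s.
Combined I = 1.408 + 0.9537 = 2.362 kg·m².
ω_f = L / I = 41.08 / 2.362 = 17.39 rad/s.
KE_i = ½ΣIω² = 498.9 J; KE_f = ½(2.362)(17.39)² = 357.2 J.

ΔKE lost ≈ 142 J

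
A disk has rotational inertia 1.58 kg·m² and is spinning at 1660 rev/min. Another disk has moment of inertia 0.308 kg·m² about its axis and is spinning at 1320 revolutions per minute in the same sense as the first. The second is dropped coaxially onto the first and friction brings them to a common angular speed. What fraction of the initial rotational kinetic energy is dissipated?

fraction ≈ 0.00609

No external torque acts about the common axis, so total angular momentum is conserved.
Taking A's sense as positive: L = (1.580)(1660) + (0.3080)(1320) = 3029 kg·m²·rpm.
Combined I = 1.580 + 0.3080 = 1.888 kg·m².
ω_f = L / I = 3029 / 1.888 = 1605 rpm.
KE_i = ½ΣIω² = 26820 J; KE_f = ½(1.888)(168.0)² = 26650 J.
Fraction dissipated = (KE_i − KE_f)/KE_i = 0.006093.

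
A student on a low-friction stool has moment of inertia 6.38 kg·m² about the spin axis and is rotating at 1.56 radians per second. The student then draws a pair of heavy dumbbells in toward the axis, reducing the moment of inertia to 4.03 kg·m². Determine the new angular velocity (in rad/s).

Angular momentum about the spin axis is conserved since the torque about it is zero.
ω₂ = I₁ω₁ / I₂ = (6.380)(1.56 rad/s) / (4.030) = 2.470 rad/s.

ω₂ ≈ 2.47 rad/s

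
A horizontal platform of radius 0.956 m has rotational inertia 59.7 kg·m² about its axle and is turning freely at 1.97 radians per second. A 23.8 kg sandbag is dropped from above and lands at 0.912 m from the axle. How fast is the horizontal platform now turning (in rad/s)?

The added mass arrives with no angular momentum about the axle, and any external torque about the axle is negligible, so the system's angular momentum is conserved.
Added inertia Σmr² = (23.8)(0.912)² = 19.80 kg·m²; I_f = 59.70 + 19.80 = 79.50 kg·m².
ω_f = I_p ω_i / I_f = (59.70)(1.97) / 79.50 = 1.479 rad/s.

ω_f ≈ 1.48 rad/s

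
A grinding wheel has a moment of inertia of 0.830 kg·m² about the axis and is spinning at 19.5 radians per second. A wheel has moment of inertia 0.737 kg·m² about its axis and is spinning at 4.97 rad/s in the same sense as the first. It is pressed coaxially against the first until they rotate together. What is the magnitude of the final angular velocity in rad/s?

No external torque acts about the common axis, so total angular momentum is conserved.
Taking A's sense as positive: L = (0.8300)(19.5) + (0.7370)(4.97) = 19.85 kg·m²·rad/s.
Combined I = 0.8300 + 0.7370 = 1.567 kg·m².
ω_f = L / I = 19.85 / 1.567 = 12.67 rad/s.

|ω_f| ≈ 12.7 rad/s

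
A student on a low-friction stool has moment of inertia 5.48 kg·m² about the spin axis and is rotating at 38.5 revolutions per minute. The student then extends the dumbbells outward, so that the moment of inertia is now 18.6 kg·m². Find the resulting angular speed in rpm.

Angular momentum about the spin axis is conserved since the torque about it is zero.
ω₂ = I₁ω₁ / I₂ = (5.480)(38.5 rpm) / (18.60) = 11.34 rpm.

ω₂ ≈ 11.3 rpm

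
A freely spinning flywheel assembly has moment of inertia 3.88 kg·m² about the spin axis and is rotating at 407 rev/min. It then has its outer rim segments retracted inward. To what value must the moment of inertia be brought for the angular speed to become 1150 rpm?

I₂ ≈ 1.37 kg·m²

Angular momentum about the spin axis is conserved since the torque about it is zero.
I₂ = I₁ω₁ / ω₂ = (3.88)(407) / (1150) = 1.373 kg·m².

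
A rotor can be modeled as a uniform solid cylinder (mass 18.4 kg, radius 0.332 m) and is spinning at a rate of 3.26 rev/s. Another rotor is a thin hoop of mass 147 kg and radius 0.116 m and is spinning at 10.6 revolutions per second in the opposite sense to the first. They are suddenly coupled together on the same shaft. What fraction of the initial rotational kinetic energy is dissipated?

The coupling torques are internal; angular momentum about the shared axis is conserved.
Moments of inertia: I_A = ½(18.4)(0.332)² = 1.014 kg·m²; I_B = (147)(0.116)² = 1.978 kg·m².
Taking A's sense as positive: L = (1.014)(3.26) − (1.978)(10.6) = -17.66 kg·m²·rev/s.
Combined I = 1.014 + 1.978 = 2.992 kg·m².
ω_f = L / I = -17.66 / 2.992 = -5.903 rev/s.
KE_i = ½ΣIω² = 4600 J; KE_f = ½(2.992)(37.09)² = 2058 J.
Fraction dissipated = (KE_i − KE_f)/KE_i = 0.5526.

fraction ≈ 0.553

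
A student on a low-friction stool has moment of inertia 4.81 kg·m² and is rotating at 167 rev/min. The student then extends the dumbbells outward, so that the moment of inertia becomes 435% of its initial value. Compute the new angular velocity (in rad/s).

ω₂ ≈ 4.02 rad/s

No external torque acts about the spin axis, so angular momentum is conserved.
I₂ = 4.35 × 4.81 = 20.92 kg·m².
ω₂ = I₁ω₁ / I₂ = (4.810)(167 rpm) / (20.92) = 38.39 rpm = 4.020 rad/s.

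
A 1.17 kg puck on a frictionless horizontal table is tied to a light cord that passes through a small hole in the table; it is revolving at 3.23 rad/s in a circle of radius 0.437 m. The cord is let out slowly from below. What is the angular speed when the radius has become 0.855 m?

No torque about the axis ⇒ m r₁² ω₁ = m r₂² ω₂.
ω₂ = ω₁ (r₁/r₂)² = (3.23)(0.437/0.855)² = 0.8438 rad/s.

ω₂ ≈ 0.844 rad/s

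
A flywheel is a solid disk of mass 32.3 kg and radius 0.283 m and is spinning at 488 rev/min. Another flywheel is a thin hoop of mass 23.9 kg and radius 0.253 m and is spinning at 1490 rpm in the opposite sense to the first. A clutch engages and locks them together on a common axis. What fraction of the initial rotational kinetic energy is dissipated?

No external torque acts about the common axis, so total angular momentum is conserved.
Moments of inertia: I_A = ½(32.3)(0.283)² = 1.293 kg·m²; I_B = (23.9)(0.253)² = 1.530 kg·m².
Taking A's sense as positive: L = (1.293)(488) − (1.530)(1490) = -1648 kg·m²·rpm.
Combined I = 1.293 + 1.530 = 2.823 kg·m².
ω_f = L / I = -1648 / 2.823 = -583.8 rpm.
KE_i = ½ΣIω² = 20310 J; KE_f = ½(2.823)(61.14)² = 5276 J.
Fraction dissipated = (KE_i − KE_f)/KE_i = 0.7402.

fraction ≈ 0.740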